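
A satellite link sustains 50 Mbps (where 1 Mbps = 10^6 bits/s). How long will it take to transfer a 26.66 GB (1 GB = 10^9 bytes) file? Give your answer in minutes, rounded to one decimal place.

26.66 GB = 26,660,000,000 bytes = 213,280,000,000 bits
50 Mbps = 50,000,000 bits/s
time = 213,280,000,000 / 50,000,000 = 4,265.60 s
4,265.60 s / 60 = 71.1 minutes

71.1 minutes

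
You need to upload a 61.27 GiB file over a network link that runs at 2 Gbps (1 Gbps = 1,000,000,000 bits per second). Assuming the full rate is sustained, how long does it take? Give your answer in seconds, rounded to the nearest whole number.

61.27 GiB = 65,788,161,556.48 bytes = 526,305,292,451.84 bits
2 Gbps = 2,000,000,000 bits/s
time = 526,305,292,451.84 / 2,000,000,000 = 263 s

263 seconds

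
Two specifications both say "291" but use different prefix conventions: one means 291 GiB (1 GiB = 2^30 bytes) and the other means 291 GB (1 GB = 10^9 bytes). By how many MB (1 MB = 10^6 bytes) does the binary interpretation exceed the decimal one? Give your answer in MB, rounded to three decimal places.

291 GiB = 291 × 1,073,741,824 = 312,458,870,784 bytes
291 GB = 291 × 1,000,000,000 = 291,000,000,000 bytes
difference = 21,458,870,784 bytes
21,458,870,784 / 1,000,000 = 21,458.871 MB

21,458.871 MB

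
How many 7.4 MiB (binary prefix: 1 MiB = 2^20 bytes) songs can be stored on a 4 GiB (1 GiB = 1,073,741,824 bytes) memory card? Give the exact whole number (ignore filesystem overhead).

553

Capacity: 4 GiB = 4,294,967,296 bytes
Per item: 7.4 MiB = 7,759,462.4 bytes
⌊4,294,967,296 / 7,759,462.4⌋ = 553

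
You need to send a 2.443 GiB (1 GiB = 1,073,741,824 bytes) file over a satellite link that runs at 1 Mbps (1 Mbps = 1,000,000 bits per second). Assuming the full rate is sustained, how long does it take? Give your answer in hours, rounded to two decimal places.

5.83 hours

2.443 GiB = 2,623,151,276.032 bytes = 20,985,210,208.256 bits
1 Mbps = 1,000,000 bits/s
time = 20,985,210,208.256 / 1,000,000 = 20,985.2102 s
20,985.2102 s / 3600 = 5.83 hours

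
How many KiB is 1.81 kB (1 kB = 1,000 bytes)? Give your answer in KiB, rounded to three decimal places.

1.768 KiB

1.81 kB = 1.81 × 10^3 bytes = 1,810 bytes
1 KiB = 2^10 bytes = 1,024 bytes
1,810 / 1,024 = 1.768 KiB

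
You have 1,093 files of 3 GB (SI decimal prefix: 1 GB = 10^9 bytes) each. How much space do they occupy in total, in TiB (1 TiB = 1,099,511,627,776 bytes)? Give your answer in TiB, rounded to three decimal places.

2.982 TiB

Total = 1,093 × 3 GB = 3279 GB
= 3279 × 1,000,000,000 bytes = 3,279,000,000,000 bytes
1 TiB = 1,099,511,627,776 bytes
3,279,000,000,000 / 1,099,511,627,776 = 2.982 TiB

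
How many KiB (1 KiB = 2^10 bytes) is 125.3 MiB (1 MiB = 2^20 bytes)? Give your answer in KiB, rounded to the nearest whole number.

125.3 MiB = 125.3 × 2^20 bytes = 131,386,572.8 bytes
1 KiB = 1,024 bytes
131,386,572.8 / 1,024 = 128,307 KiB

128,307 KiB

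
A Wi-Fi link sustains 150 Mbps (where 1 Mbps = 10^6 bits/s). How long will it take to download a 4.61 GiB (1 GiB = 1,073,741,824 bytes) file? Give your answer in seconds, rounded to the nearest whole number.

4.61 GiB = 4,949,949,808.64 bytes = 39,599,598,469.12 bits
150 Mbps = 150,000,000 bits/s
time = 39,599,598,469.12 / 150,000,000 = 264 s

264 seconds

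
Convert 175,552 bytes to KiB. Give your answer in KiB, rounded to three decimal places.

171.438 KiB

175,552 bytes given.
1 KiB = 1,024 bytes
175,552 / 1,024 = 171.438 KiB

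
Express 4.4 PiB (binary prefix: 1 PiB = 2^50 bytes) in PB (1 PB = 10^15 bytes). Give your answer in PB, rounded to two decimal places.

4.4 PiB × 1,125,899,906,842,624 bytes/PiB = 4,953,959,590,107,545.6 bytes
1 PB = 10^15 bytes = 1,000,000,000,000,000 bytes
4,953,959,590,107,545.6 / 1,000,000,000,000,000 = 4.95 PB

4.95 PB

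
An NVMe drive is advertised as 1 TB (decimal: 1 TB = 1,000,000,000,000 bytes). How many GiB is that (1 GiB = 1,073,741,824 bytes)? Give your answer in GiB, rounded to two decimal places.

931.32 GiB

1 TB × 1,000,000,000,000 bytes/TB = 1,000,000,000,000 bytes
1 GiB = 1,073,741,824 bytes
1,000,000,000,000 / 1,073,741,824 = 931.32 GiB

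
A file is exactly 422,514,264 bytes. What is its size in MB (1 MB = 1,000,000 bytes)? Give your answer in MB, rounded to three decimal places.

422,514,264 bytes given.
1 MB = 1,000,000 bytes
422,514,264 / 1,000,000 = 422.514 MB

422.514 MB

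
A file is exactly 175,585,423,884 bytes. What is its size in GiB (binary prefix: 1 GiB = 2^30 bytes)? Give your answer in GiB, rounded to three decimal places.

163.527 GiB

175,585,423,884 bytes given.
1 GiB = 2^30 bytes = 1,073,741,824 bytes
175,585,423,884 / 1,073,741,824 = 163.527 GiB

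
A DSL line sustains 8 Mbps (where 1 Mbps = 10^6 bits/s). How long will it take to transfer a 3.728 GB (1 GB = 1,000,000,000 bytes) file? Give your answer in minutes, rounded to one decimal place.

3.728 GB = 3,728,000,000 bytes = 29,824,000,000 bits
8 Mbps = 8,000,000 bits/s
time = 29,824,000,000 / 8,000,000 = 3,728.00 s
3,728.00 s / 60 = 62.1 minutes

62.1 minutes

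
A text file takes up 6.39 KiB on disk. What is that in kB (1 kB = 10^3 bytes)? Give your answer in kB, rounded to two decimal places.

6.54 kB

6.39 KiB = 6.39 × 2^10 bytes = 6,543.36 bytes
1 kB = 10^3 bytes = 1,000 bytes
6,543.36 / 1,000 = 6.54 kB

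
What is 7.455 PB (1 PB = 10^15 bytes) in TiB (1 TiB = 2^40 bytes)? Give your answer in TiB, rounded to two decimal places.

6,780.28 TiB

7.455 PB × 1,000,000,000,000,000 bytes/PB = 7,455,000,000,000,000 bytes
1 TiB = 2^40 bytes = 1,099,511,627,776 bytes
7,455,000,000,000,000 / 1,099,511,627,776 = 6,780.28 TiB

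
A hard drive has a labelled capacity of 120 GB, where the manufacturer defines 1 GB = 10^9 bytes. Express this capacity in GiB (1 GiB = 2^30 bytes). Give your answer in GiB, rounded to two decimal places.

111.76 GiB

120 GB × 1,000,000,000 bytes/GB = 120,000,000,000 bytes
1 GiB = 2^30 bytes = 1,073,741,824 bytes
120,000,000,000 / 1,073,741,824 = 111.76 GiB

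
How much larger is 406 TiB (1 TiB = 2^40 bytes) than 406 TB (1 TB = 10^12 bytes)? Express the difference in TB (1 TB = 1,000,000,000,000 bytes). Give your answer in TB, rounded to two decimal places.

406 TiB = 406 × 1,099,511,627,776 = 446,401,720,877,056 bytes
406 TB = 406 × 1,000,000,000,000 = 406,000,000,000,000 bytes
difference = 40,401,720,877,056 bytes
40,401,720,877,056 / 1,000,000,000,000 = 40.40 TB

40.40 TB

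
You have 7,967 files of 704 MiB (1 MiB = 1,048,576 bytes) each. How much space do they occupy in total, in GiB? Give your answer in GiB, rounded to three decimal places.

Total = 7,967 × 704 MiB = 5,608,768 MiB
= 5,608,768 × 1,048,576 bytes = 5,881,219,514,368 bytes
1 GiB = 1,073,741,824 bytes
5,881,219,514,368 / 1,073,741,824 = 5,477.313 GiB

5,477.313 GiB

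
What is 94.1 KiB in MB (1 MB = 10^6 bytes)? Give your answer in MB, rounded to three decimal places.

0.096 MB

94.1 KiB = 94.1 × 2^10 bytes = 96,358.4 bytes
1 MB = 1,000,000 bytes
96,358.4 / 1,000,000 = 0.096 MB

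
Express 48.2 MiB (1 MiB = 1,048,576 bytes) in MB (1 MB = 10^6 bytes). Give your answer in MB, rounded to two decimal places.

50.54 MB

48.2 MiB × 1,048,576 bytes/MiB = 50,541,363.2 bytes
1 MB = 10^6 bytes = 1,000,000 bytes
50,541,363.2 / 1,000,000 = 50.54 MB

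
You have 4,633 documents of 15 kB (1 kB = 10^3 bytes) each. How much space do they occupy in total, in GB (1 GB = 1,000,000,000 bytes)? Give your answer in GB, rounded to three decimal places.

Total = 4,633 × 15 kB = 69,495 kB
= 69,495 × 1,000 bytes = 69,495,000 bytes
1 GB = 1,000,000,000 bytes
69,495,000 / 1,000,000,000 = 0.069 GB

0.069 GB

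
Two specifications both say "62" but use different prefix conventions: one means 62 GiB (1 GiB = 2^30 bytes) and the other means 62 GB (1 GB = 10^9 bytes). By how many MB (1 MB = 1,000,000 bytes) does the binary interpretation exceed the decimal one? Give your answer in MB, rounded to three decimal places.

4,571.993 MB

62 GiB = 62 × 1,073,741,824 = 66,571,993,088 bytes
62 GB = 62 × 1,000,000,000 = 62,000,000,000 bytes
difference = 4,571,993,088 bytes
4,571,993,088 / 1,000,000 = 4,571.993 MB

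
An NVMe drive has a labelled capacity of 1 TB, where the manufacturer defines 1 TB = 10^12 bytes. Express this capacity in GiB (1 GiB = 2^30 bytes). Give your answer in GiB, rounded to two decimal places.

931.32 GiB

1 TB = 1 × 10^12 bytes = 1,000,000,000,000 bytes
1 GiB = 1,073,741,824 bytes
1,000,000,000,000 / 1,073,741,824 = 931.32 GiB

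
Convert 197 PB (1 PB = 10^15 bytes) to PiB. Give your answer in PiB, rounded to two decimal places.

197 PB × 1,000,000,000,000,000 bytes/PB = 197,000,000,000,000,000 bytes
1 PiB = 1,125,899,906,842,624 bytes
197,000,000,000,000,000 / 1,125,899,906,842,624 = 174.97 PiB

174.97 PiB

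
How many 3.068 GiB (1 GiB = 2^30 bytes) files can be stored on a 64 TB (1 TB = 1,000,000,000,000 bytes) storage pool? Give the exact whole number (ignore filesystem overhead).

Capacity: 64 TB = 64,000,000,000,000 bytes
Per item: 3.068 GiB = 3,294,239,916.032 bytes
⌊64,000,000,000,000 / 3,294,239,916.032⌋ = 19,427

19,427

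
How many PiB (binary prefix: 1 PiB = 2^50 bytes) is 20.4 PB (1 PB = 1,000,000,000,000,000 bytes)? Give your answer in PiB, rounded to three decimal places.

20.4 PB × 1,000,000,000,000,000 bytes/PB = 20,400,000,000,000,000 bytes
1 PiB = 1,125,899,906,842,624 bytes
20,400,000,000,000,000 / 1,125,899,906,842,624 = 18.119 PiB

18.119 PiB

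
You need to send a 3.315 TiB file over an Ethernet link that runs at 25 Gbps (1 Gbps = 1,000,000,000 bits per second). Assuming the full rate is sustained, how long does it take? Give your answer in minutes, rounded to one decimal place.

19.4 minutes

3.315 TiB = 3,644,881,046,077.44 bytes = 29,159,048,368,619.52 bits
25 Gbps = 25,000,000,000 bits/s
time = 29,159,048,368,619.52 / 25,000,000,000 = 1,166.36 s
1,166.36 s / 60 = 19.4 minutes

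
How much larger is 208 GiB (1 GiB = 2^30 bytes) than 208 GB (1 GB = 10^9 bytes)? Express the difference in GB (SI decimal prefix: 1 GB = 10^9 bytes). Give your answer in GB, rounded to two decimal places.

15.34 GB

208 GiB = 208 × 1,073,741,824 = 223,338,299,392 bytes
208 GB = 208 × 1,000,000,000 = 208,000,000,000 bytes
difference = 15,338,299,392 bytes
15,338,299,392 / 1,000,000,000 = 15.34 GB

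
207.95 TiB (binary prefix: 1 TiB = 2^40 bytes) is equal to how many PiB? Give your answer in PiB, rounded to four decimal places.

207.95 TiB × 1,099,511,627,776 bytes/TiB = 228,643,442,996,019.2 bytes
1 PiB = 2^50 bytes = 1,125,899,906,842,624 bytes
228,643,442,996,019.2 / 1,125,899,906,842,624 = 0.2031 PiB

0.2031 PiB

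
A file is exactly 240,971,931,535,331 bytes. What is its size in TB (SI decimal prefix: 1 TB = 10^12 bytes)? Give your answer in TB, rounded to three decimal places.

240.972 TB

240,971,931,535,331 bytes given.
1 TB = 10^12 bytes = 1,000,000,000,000 bytes
240,971,931,535,331 / 1,000,000,000,000 = 240.972 TB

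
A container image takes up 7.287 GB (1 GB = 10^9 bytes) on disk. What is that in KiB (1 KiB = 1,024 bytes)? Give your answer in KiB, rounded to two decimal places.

7.287 GB = 7.287 × 10^9 bytes = 7,287,000,000 bytes
1 KiB = 2^10 bytes = 1,024 bytes
7,287,000,000 / 1,024 = 7,116,210.94 KiB

7,116,210.94 KiB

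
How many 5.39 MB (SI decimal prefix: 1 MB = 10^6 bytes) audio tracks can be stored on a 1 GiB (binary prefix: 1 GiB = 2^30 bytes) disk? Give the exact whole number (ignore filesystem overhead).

Capacity: 1 GiB = 1,073,741,824 bytes
Per item: 5.39 MB = 5,390,000 bytes
⌊1,073,741,824 / 5,390,000⌋ = 199

199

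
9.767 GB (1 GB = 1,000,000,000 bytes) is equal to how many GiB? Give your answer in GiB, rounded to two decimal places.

9.10 GiB

9.767 GB × 1,000,000,000 bytes/GB = 9,767,000,000 bytes
1 GiB = 1,073,741,824 bytes
9,767,000,000 / 1,073,741,824 = 9.10 GiB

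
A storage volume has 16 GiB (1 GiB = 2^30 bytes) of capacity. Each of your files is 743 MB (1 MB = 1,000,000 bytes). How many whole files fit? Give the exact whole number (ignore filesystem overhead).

Capacity: 16 GiB = 17,179,869,184 bytes
Per item: 743 MB = 743,000,000 bytes
⌊17,179,869,184 / 743,000,000⌋ = 23

23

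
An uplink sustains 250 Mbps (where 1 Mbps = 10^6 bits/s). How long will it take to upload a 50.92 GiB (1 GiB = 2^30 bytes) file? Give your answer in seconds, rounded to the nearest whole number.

1,750 seconds

50.92 GiB = 54,674,933,678.08 bytes = 437,399,469,424.64 bits
250 Mbps = 250,000,000 bits/s
time = 437,399,469,424.64 / 250,000,000 = 1,750 s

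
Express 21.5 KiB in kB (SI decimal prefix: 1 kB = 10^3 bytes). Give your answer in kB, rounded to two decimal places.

22.02 kB

21.5 KiB = 21.5 × 2^10 bytes = 22,016 bytes
1 kB = 1,000 bytes
22,016 / 1,000 = 22.02 kB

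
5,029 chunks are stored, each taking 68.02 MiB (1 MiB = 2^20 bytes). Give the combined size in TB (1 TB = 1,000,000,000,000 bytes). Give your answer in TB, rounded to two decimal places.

0.36 TB

Total = 5,029 × 68.02 MiB = 342072.58 MiB
= 342072.58 × 1,048,576 bytes = 358,689,097,646.08 bytes
1 TB = 1,000,000,000,000 bytes
358,689,097,646.08 / 1,000,000,000,000 = 0.36 TB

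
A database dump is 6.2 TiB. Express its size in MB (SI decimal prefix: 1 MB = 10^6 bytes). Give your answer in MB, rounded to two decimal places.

6,816,972.09 MB

6.2 TiB = 6.2 × 2^40 bytes = 6,816,972,092,211.2 bytes
1 MB = 10^6 bytes = 1,000,000 bytes
6,816,972,092,211.2 / 1,000,000 = 6,816,972.09 MB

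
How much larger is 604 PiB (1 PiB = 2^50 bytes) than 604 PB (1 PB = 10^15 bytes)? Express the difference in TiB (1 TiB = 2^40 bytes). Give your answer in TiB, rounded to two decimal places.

69,161.20 TiB

604 PiB = 604 × 1,125,899,906,842,624 = 680,043,543,732,944,896 bytes
604 PB = 604 × 1,000,000,000,000,000 = 604,000,000,000,000,000 bytes
difference = 76,043,543,732,944,896 bytes
76,043,543,732,944,896 / 1,099,511,627,776 = 69,161.20 TiB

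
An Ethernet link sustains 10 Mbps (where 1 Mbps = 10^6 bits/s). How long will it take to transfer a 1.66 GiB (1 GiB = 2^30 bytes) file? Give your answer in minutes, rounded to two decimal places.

1.66 GiB = 1,782,411,427.84 bytes = 14,259,291,422.72 bits
10 Mbps = 10,000,000 bits/s
time = 14,259,291,422.72 / 10,000,000 = 1,425.929 s
1,425.929 s / 60 = 23.77 minutes

23.77 minutes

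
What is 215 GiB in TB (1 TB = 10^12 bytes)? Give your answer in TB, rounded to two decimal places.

215 GiB × 1,073,741,824 bytes/GiB = 230,854,492,160 bytes
1 TB = 10^12 bytes = 1,000,000,000,000 bytes
230,854,492,160 / 1,000,000,000,000 = 0.23 TB

0.23 TB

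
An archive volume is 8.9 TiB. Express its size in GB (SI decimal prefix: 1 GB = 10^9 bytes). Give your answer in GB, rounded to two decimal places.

8.9 TiB × 1,099,511,627,776 bytes/TiB = 9,785,653,487,206.4 bytes
1 GB = 1,000,000,000 bytes
9,785,653,487,206.4 / 1,000,000,000 = 9,785.65 GB

9,785.65 GB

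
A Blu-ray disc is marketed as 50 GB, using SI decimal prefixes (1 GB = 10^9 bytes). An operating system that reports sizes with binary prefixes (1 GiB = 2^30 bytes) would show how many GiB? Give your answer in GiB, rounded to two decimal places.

46.57 GiB

50 GB = 50 × 10^9 bytes = 50,000,000,000 bytes
1 GiB = 2^30 bytes = 1,073,741,824 bytes
50,000,000,000 / 1,073,741,824 = 46.57 GiB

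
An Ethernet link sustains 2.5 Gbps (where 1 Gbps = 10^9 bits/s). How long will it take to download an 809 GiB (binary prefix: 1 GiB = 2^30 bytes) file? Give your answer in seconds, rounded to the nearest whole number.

809 GiB = 868,657,135,616 bytes = 6,949,257,084,928 bits
2.5 Gbps = 2,500,000,000 bits/s
time = 6,949,257,084,928 / 2,500,000,000 = 2,780 s

2,780 seconds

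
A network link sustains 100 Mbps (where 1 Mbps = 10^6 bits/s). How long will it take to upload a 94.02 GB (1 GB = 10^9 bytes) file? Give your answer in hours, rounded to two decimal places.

94.02 GB = 94,020,000,000 bytes = 752,160,000,000 bits
100 Mbps = 100,000,000 bits/s
time = 752,160,000,000 / 100,000,000 = 7,521.6000 s
7,521.6000 s / 3600 = 2.09 hours

2.09 hours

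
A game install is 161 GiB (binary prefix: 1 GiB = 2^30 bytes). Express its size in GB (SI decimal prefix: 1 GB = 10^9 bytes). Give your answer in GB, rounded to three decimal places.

161 GiB = 161 × 2^30 bytes = 172,872,433,664 bytes
1 GB = 1,000,000,000 bytes
172,872,433,664 / 1,000,000,000 = 172.872 GB

172.872 GB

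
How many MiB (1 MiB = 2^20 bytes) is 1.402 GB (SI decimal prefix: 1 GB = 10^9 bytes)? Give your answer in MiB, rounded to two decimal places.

1.402 GB = 1.402 × 10^9 bytes = 1,402,000,000 bytes
1 MiB = 2^20 bytes = 1,048,576 bytes
1,402,000,000 / 1,048,576 = 1,337.05 MiB

1,337.05 MiB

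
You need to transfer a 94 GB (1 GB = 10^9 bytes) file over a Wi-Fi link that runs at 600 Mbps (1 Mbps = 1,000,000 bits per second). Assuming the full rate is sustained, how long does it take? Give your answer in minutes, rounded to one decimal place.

94 GB = 94,000,000,000 bytes = 752,000,000,000 bits
600 Mbps = 600,000,000 bits/s
time = 752,000,000,000 / 600,000,000 = 1,253.33 s
1,253.33 s / 60 = 20.9 minutes

20.9 minutes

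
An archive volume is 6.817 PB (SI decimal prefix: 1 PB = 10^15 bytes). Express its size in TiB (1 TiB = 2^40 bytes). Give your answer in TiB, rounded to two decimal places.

6.817 PB = 6.817 × 10^15 bytes = 6,817,000,000,000,000 bytes
1 TiB = 2^40 bytes = 1,099,511,627,776 bytes
6,817,000,000,000,000 / 1,099,511,627,776 = 6,200.03 TiB

6,200.03 TiB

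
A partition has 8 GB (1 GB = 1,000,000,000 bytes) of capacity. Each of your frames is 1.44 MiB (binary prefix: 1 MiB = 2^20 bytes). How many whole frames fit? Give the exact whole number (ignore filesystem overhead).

5,298

Capacity: 8 GB = 8,000,000,000 bytes
Per item: 1.44 MiB = 1,509,949.44 bytes
⌊8,000,000,000 / 1,509,949.44⌋ = 5,298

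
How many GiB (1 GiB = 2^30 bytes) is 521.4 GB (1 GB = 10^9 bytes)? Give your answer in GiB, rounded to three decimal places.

521.4 GB = 521.4 × 10^9 bytes = 521,400,000,000 bytes
1 GiB = 2^30 bytes = 1,073,741,824 bytes
521,400,000,000 / 1,073,741,824 = 485.592 GiB

485.592 GiB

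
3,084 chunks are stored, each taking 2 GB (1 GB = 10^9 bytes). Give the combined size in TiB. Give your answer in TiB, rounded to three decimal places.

5.610 TiB

Total = 3,084 × 2 GB = 6168 GB
= 6168 × 1,000,000,000 bytes = 6,168,000,000,000 bytes
1 TiB = 1,099,511,627,776 bytes
6,168,000,000,000 / 1,099,511,627,776 = 5.610 TiB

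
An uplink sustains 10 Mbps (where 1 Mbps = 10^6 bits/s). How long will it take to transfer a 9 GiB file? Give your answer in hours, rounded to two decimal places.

9 GiB = 9,663,676,416 bytes = 77,309,411,328 bits
10 Mbps = 10,000,000 bits/s
time = 77,309,411,328 / 10,000,000 = 7,730.9411 s
7,730.9411 s / 3600 = 2.15 hours

2.15 hours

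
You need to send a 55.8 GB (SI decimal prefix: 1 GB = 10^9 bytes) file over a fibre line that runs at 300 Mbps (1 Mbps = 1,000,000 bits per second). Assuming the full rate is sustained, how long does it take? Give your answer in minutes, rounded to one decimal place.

55.8 GB = 55,800,000,000 bytes = 446,400,000,000 bits
300 Mbps = 300,000,000 bits/s
time = 446,400,000,000 / 300,000,000 = 1,488.00 s
1,488.00 s / 60 = 24.8 minutes

24.8 minutes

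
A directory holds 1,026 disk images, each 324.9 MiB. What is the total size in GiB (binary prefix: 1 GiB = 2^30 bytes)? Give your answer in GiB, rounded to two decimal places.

325.53 GiB

Total = 1,026 × 324.9 MiB = 333347.4 MiB
= 333347.4 × 1,048,576 bytes = 349,540,083,302.4 bytes
1 GiB = 1,073,741,824 bytes
349,540,083,302.4 / 1,073,741,824 = 325.53 GiB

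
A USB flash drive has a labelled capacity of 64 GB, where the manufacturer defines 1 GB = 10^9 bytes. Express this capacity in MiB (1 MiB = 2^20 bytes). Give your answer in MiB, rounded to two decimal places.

61,035.16 MiB

64 GB × 1,000,000,000 bytes/GB = 64,000,000,000 bytes
1 MiB = 2^20 bytes = 1,048,576 bytes
64,000,000,000 / 1,048,576 = 61,035.16 MiB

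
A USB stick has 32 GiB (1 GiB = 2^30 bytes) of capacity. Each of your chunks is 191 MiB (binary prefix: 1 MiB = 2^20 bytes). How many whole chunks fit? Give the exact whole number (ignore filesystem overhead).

Capacity: 32 GiB = 34,359,738,368 bytes
Per item: 191 MiB = 200,278,016 bytes
⌊34,359,738,368 / 200,278,016⌋ = 171

171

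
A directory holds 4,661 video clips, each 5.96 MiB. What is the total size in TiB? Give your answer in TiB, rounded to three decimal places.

0.026 TiB

Total = 4,661 × 5.96 MiB = 27779.56 MiB
= 27779.56 × 1,048,576 bytes = 29,128,979,906.56 bytes
1 TiB = 1,099,511,627,776 bytes
29,128,979,906.56 / 1,099,511,627,776 = 0.026 TiB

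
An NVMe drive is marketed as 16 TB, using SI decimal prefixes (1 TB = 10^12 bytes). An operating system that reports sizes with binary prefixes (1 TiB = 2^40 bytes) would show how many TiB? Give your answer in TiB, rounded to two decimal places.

14.55 TiB

16 TB × 1,000,000,000,000 bytes/TB = 16,000,000,000,000 bytes
1 TiB = 1,099,511,627,776 bytes
16,000,000,000,000 / 1,099,511,627,776 = 14.55 TiB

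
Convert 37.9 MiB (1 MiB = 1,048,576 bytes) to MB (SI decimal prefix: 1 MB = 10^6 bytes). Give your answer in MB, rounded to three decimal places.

39.741 MB

37.9 MiB = 37.9 × 2^20 bytes = 39,741,030.4 bytes
1 MB = 10^6 bytes = 1,000,000 bytes
39,741,030.4 / 1,000,000 = 39.741 MB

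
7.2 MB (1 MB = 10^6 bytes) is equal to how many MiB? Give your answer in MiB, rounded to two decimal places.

6.87 MiB

7.2 MB = 7.2 × 10^6 bytes = 7,200,000 bytes
1 MiB = 1,048,576 bytes
7,200,000 / 1,048,576 = 6.87 MiB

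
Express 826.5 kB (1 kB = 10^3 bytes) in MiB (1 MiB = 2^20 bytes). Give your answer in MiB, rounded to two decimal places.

826.5 kB × 1,000 bytes/kB = 826,500 bytes
1 MiB = 1,048,576 bytes
826,500 / 1,048,576 = 0.79 MiB

0.79 MiB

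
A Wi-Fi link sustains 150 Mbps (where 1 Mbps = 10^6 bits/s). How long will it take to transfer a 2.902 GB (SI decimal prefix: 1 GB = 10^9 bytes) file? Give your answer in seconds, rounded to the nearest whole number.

155 seconds

2.902 GB = 2,902,000,000 bytes = 23,216,000,000 bits
150 Mbps = 150,000,000 bits/s
time = 23,216,000,000 / 150,000,000 = 155 s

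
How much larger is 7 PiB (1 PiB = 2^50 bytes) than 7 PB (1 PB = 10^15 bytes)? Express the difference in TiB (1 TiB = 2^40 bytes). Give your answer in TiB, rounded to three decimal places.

801.537 TiB

7 PiB = 7 × 1,125,899,906,842,624 = 7,881,299,347,898,368 bytes
7 PB = 7 × 1,000,000,000,000,000 = 7,000,000,000,000,000 bytes
difference = 881,299,347,898,368 bytes
881,299,347,898,368 / 1,099,511,627,776 = 801.537 TiB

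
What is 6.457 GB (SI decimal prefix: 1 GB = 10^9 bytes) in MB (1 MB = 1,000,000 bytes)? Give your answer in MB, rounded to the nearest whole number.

6.457 GB = 6.457 × 10^9 bytes = 6,457,000,000 bytes
1 MB = 1,000,000 bytes
6,457,000,000 / 1,000,000 = 6,457 MB

6,457 MB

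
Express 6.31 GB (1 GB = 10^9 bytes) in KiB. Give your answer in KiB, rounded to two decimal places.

6.31 GB = 6.31 × 10^9 bytes = 6,310,000,000 bytes
1 KiB = 2^10 bytes = 1,024 bytes
6,310,000,000 / 1,024 = 6,162,109.38 KiB

6,162,109.38 KiB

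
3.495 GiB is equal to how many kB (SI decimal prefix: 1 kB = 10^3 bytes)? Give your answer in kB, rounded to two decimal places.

3,752,727.67 kB

3.495 GiB = 3.495 × 2^30 bytes = 3,752,727,674.88 bytes
1 kB = 1,000 bytes
3,752,727,674.88 / 1,000 = 3,752,727.67 kB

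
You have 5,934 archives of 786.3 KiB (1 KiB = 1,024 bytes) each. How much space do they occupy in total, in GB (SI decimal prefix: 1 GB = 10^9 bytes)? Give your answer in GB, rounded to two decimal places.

Total = 5,934 × 786.3 KiB = 4665904.2 KiB
= 4665904.2 × 1,024 bytes = 4,777,885,900.8 bytes
1 GB = 1,000,000,000 bytes
4,777,885,900.8 / 1,000,000,000 = 4.78 GB

4.78 GB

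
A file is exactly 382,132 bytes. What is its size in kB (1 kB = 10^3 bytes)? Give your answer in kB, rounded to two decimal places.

382.13 kB

382,132 bytes given.
1 kB = 1,000 bytes
382,132 / 1,000 = 382.13 kB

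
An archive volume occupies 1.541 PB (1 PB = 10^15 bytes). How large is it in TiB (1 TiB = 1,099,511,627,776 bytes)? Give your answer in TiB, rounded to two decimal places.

1,401.53 TiB

1.541 PB × 1,000,000,000,000,000 bytes/PB = 1,541,000,000,000,000 bytes
1 TiB = 1,099,511,627,776 bytes
1,541,000,000,000,000 / 1,099,511,627,776 = 1,401.53 TiB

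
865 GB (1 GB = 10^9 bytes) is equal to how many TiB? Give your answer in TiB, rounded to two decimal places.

0.79 TiB

865 GB = 865 × 10^9 bytes = 865,000,000,000 bytes
1 TiB = 1,099,511,627,776 bytes
865,000,000,000 / 1,099,511,627,776 = 0.79 TiB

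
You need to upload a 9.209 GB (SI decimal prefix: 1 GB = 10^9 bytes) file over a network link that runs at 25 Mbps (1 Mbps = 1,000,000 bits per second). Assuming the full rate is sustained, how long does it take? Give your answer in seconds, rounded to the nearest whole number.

9.209 GB = 9,209,000,000 bytes = 73,672,000,000 bits
25 Mbps = 25,000,000 bits/s
time = 73,672,000,000 / 25,000,000 = 2,947 s

2,947 seconds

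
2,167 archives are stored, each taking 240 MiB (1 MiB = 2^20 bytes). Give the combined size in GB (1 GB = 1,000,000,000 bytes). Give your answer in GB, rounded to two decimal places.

Total = 2,167 × 240 MiB = 520,080 MiB
= 520,080 × 1,048,576 bytes = 545,343,406,080 bytes
1 GB = 1,000,000,000 bytes
545,343,406,080 / 1,000,000,000 = 545.34 GB

545.34 GB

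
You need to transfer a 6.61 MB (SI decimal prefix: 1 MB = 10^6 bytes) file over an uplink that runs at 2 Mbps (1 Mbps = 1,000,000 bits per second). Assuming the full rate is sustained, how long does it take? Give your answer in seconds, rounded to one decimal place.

26.4 seconds

6.61 MB = 6,610,000 bytes = 52,880,000 bits
2 Mbps = 2,000,000 bits/s
time = 52,880,000 / 2,000,000 = 26.4 s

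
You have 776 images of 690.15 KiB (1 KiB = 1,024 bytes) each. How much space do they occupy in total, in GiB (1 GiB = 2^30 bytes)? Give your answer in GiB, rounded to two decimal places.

0.51 GiB

Total = 776 × 690.15 KiB = 535556.4 KiB
= 535556.4 × 1,024 bytes = 548,409,753.6 bytes
1 GiB = 1,073,741,824 bytes
548,409,753.6 / 1,073,741,824 = 0.51 GiB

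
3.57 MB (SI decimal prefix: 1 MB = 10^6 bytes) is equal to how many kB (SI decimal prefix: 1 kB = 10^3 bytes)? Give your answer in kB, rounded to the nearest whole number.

3.57 MB × 1,000,000 bytes/MB = 3,570,000 bytes
1 kB = 1,000 bytes
3,570,000 / 1,000 = 3,570 kB

3,570 kB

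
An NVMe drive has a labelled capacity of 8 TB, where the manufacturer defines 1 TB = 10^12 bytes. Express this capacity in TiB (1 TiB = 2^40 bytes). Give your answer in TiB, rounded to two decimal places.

8 TB = 8 × 10^12 bytes = 8,000,000,000,000 bytes
1 TiB = 2^40 bytes = 1,099,511,627,776 bytes
8,000,000,000,000 / 1,099,511,627,776 = 7.28 TiB

7.28 TiB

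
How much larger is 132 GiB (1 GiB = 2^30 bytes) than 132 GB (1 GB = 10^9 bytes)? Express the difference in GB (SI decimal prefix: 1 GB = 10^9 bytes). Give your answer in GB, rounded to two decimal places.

9.73 GB

132 GiB = 132 × 1,073,741,824 = 141,733,920,768 bytes
132 GB = 132 × 1,000,000,000 = 132,000,000,000 bytes
difference = 9,733,920,768 bytes
9,733,920,768 / 1,000,000,000 = 9.73 GB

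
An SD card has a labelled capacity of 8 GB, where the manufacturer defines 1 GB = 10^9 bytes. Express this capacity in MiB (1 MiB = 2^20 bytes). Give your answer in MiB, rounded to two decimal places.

8 GB = 8 × 10^9 bytes = 8,000,000,000 bytes
1 MiB = 1,048,576 bytes
8,000,000,000 / 1,048,576 = 7,629.39 MiB

7,629.39 MiB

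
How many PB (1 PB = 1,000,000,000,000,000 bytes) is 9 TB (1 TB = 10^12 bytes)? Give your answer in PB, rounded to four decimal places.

9 TB × 1,000,000,000,000 bytes/TB = 9,000,000,000,000 bytes
1 PB = 10^15 bytes = 1,000,000,000,000,000 bytes
9,000,000,000,000 / 1,000,000,000,000,000 = 0.0090 PB

0.0090 PB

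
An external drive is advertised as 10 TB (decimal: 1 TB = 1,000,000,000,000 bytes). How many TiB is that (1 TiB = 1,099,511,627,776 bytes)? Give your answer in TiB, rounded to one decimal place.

9.1 TiB

10 TB × 1,000,000,000,000 bytes/TB = 10,000,000,000,000 bytes
1 TiB = 2^40 bytes = 1,099,511,627,776 bytes
10,000,000,000,000 / 1,099,511,627,776 = 9.1 TiB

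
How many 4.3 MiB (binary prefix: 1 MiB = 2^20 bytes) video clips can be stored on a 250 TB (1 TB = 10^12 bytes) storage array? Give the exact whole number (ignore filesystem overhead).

Capacity: 250 TB = 250,000,000,000,000 bytes
Per item: 4.3 MiB = 4,508,876.8 bytes
⌊250,000,000,000,000 / 4,508,876.8⌋ = 55,446,181

55,446,181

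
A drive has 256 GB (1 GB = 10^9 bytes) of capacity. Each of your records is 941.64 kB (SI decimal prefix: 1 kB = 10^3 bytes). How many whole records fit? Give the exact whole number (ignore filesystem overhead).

271,866

Capacity: 256 GB = 256,000,000,000 bytes
Per item: 941.64 kB = 941,640 bytes
⌊256,000,000,000 / 941,640⌋ = 271,866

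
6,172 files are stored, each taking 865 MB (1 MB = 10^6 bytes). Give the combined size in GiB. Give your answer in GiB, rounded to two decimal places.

4,972.13 GiB

Total = 6,172 × 865 MB = 5,338,780 MB
= 5,338,780 × 1,000,000 bytes = 5,338,780,000,000 bytes
1 GiB = 1,073,741,824 bytes
5,338,780,000,000 / 1,073,741,824 = 4,972.13 GiB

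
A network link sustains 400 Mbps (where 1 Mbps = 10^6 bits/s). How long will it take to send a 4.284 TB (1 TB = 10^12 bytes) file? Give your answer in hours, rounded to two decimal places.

4.284 TB = 4,284,000,000,000 bytes = 34,272,000,000,000 bits
400 Mbps = 400,000,000 bits/s
time = 34,272,000,000,000 / 400,000,000 = 85,680.0000 s
85,680.0000 s / 3600 = 23.80 hours

23.80 hours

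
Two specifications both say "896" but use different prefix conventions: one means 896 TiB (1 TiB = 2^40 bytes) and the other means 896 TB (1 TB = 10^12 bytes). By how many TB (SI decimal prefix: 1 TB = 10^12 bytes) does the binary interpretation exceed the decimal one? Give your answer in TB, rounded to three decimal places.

896 TiB = 896 × 1,099,511,627,776 = 985,162,418,487,296 bytes
896 TB = 896 × 1,000,000,000,000 = 896,000,000,000,000 bytes
difference = 89,162,418,487,296 bytes
89,162,418,487,296 / 1,000,000,000,000 = 89.162 TB

89.162 TB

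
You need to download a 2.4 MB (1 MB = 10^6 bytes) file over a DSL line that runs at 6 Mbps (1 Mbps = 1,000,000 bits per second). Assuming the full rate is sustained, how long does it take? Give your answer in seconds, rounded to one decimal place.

2.4 MB = 2,400,000 bytes = 19,200,000 bits
6 Mbps = 6,000,000 bits/s
time = 19,200,000 / 6,000,000 = 3.2 s

3.2 seconds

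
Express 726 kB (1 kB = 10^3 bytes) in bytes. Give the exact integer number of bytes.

726 × 1,000 = 726,000 bytes

726,000 bytes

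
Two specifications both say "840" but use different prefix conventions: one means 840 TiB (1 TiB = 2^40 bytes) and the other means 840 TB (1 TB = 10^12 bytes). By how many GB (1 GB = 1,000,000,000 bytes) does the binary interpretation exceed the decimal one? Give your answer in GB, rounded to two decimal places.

83,589.77 GB

840 TiB = 840 × 1,099,511,627,776 = 923,589,767,331,840 bytes
840 TB = 840 × 1,000,000,000,000 = 840,000,000,000,000 bytes
difference = 83,589,767,331,840 bytes
83,589,767,331,840 / 1,000,000,000 = 83,589.77 GB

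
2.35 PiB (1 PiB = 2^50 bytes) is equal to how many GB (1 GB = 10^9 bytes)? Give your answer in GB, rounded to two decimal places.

2.35 PiB × 1,125,899,906,842,624 bytes/PiB = 2,645,864,781,080,166.4 bytes
1 GB = 10^9 bytes = 1,000,000,000 bytes
2,645,864,781,080,166.4 / 1,000,000,000 = 2,645,864.78 GB

2,645,864.78 GB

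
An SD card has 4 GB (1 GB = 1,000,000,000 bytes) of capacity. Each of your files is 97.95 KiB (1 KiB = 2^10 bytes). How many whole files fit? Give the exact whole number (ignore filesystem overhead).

Capacity: 4 GB = 4,000,000,000 bytes
Per item: 97.95 KiB = 100,300.8 bytes
⌊4,000,000,000 / 100,300.8⌋ = 39,880

39,880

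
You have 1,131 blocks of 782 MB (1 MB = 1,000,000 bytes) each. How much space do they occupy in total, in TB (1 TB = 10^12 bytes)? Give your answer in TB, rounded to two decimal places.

0.88 TB

Total = 1,131 × 782 MB = 884,442 MB
= 884,442 × 1,000,000 bytes = 884,442,000,000 bytes
1 TB = 1,000,000,000,000 bytes
884,442,000,000 / 1,000,000,000,000 = 0.88 TB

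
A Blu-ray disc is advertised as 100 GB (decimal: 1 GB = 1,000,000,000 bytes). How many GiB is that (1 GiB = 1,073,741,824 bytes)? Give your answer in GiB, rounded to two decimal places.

93.13 GiB

100 GB = 100 × 10^9 bytes = 100,000,000,000 bytes
1 GiB = 1,073,741,824 bytes
100,000,000,000 / 1,073,741,824 = 93.13 GiB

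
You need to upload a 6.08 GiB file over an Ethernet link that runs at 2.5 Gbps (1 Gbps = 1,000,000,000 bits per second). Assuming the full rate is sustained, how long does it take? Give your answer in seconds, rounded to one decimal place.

20.9 seconds

6.08 GiB = 6,528,350,289.92 bytes = 52,226,802,319.36 bits
2.5 Gbps = 2,500,000,000 bits/s
time = 52,226,802,319.36 / 2,500,000,000 = 20.9 s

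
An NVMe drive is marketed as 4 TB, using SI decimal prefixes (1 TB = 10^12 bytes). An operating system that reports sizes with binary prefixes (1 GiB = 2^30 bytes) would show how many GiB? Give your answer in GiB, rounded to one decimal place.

3,725.3 GiB

4 TB = 4 × 10^12 bytes = 4,000,000,000,000 bytes
1 GiB = 1,073,741,824 bytes
4,000,000,000,000 / 1,073,741,824 = 3,725.3 GiB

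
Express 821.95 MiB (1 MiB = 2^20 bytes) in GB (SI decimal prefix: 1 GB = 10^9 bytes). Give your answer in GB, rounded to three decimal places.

821.95 MiB = 821.95 × 2^20 bytes = 861,877,043.2 bytes
1 GB = 10^9 bytes = 1,000,000,000 bytes
861,877,043.2 / 1,000,000,000 = 0.862 GB

0.862 GB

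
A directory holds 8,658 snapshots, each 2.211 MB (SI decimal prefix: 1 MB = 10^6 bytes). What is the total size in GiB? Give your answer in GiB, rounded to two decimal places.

Total = 8,658 × 2.211 MB = 19142.838 MB
= 19142.838 × 1,000,000 bytes = 19,142,838,000 bytes
1 GiB = 1,073,741,824 bytes
19,142,838,000 / 1,073,741,824 = 17.83 GiB

17.83 GiB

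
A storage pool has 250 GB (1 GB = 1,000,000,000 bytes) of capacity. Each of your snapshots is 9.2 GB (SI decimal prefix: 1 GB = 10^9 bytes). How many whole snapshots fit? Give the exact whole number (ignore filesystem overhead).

Capacity: 250 GB = 250,000,000,000 bytes
Per item: 9.2 GB = 9,200,000,000 bytes
⌊250,000,000,000 / 9,200,000,000⌋ = 27

27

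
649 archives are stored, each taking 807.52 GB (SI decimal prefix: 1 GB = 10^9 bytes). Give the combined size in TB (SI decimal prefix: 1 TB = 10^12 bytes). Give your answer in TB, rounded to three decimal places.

524.080 TB

Total = 649 × 807.52 GB = 524080.48 GB
= 524080.48 × 1,000,000,000 bytes = 524,080,480,000,000 bytes
1 TB = 1,000,000,000,000 bytes
524,080,480,000,000 / 1,000,000,000,000 = 524.080 TB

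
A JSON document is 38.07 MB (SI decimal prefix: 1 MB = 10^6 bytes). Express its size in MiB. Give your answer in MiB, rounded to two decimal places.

38.07 MB = 38.07 × 10^6 bytes = 38,070,000 bytes
1 MiB = 1,048,576 bytes
38,070,000 / 1,048,576 = 36.31 MiB

36.31 MiB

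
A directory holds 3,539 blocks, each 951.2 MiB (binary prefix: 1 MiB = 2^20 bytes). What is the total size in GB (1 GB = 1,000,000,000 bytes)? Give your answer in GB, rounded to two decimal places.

3,529.82 GB

Total = 3,539 × 951.2 MiB = 3366296.8 MiB
= 3366296.8 × 1,048,576 bytes = 3,529,818,033,356.8 bytes
1 GB = 1,000,000,000 bytes
3,529,818,033,356.8 / 1,000,000,000 = 3,529.82 GB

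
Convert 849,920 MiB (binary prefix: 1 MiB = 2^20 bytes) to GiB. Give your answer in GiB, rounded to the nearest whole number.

830 GiB

849,920 MiB × 1,048,576 bytes/MiB = 891,205,713,920 bytes
1 GiB = 1,073,741,824 bytes
891,205,713,920 / 1,073,741,824 = 830 GiB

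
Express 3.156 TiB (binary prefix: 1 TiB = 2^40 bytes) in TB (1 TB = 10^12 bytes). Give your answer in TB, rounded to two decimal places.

3.47 TB

3.156 TiB × 1,099,511,627,776 bytes/TiB = 3,470,058,697,261.056 bytes
1 TB = 10^12 bytes = 1,000,000,000,000 bytes
3,470,058,697,261.056 / 1,000,000,000,000 = 3.47 TB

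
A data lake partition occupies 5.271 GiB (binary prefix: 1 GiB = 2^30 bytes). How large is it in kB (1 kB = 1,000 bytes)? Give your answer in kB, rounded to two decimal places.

5.271 GiB × 1,073,741,824 bytes/GiB = 5,659,693,154.304 bytes
1 kB = 1,000 bytes
5,659,693,154.304 / 1,000 = 5,659,693.15 kB

5,659,693.15 kB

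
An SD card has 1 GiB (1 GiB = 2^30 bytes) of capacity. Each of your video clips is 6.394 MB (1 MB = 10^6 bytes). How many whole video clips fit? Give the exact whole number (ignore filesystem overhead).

Capacity: 1 GiB = 1,073,741,824 bytes
Per item: 6.394 MB = 6,394,000 bytes
⌊1,073,741,824 / 6,394,000⌋ = 167

167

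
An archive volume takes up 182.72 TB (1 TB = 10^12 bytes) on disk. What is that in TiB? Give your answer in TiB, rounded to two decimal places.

166.18 TiB

182.72 TB = 182.72 × 10^12 bytes = 182,720,000,000,000 bytes
1 TiB = 2^40 bytes = 1,099,511,627,776 bytes
182,720,000,000,000 / 1,099,511,627,776 = 166.18 TiB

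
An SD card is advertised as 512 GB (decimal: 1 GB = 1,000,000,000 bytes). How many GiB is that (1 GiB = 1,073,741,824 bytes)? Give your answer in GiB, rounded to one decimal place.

512 GB = 512 × 10^9 bytes = 512,000,000,000 bytes
1 GiB = 2^30 bytes = 1,073,741,824 bytes
512,000,000,000 / 1,073,741,824 = 476.8 GiB

476.8 GiB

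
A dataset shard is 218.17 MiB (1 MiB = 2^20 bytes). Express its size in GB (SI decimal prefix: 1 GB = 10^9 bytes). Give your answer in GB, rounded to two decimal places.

0.23 GB

218.17 MiB = 218.17 × 2^20 bytes = 228,767,825.92 bytes
1 GB = 10^9 bytes = 1,000,000,000 bytes
228,767,825.92 / 1,000,000,000 = 0.23 GB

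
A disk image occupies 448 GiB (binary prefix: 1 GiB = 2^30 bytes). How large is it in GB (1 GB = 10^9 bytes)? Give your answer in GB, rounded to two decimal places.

481.04 GB

448 GiB = 448 × 2^30 bytes = 481,036,337,152 bytes
1 GB = 10^9 bytes = 1,000,000,000 bytes
481,036,337,152 / 1,000,000,000 = 481.04 GB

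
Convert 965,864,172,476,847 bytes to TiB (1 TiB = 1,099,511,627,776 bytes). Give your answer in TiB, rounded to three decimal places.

965,864,172,476,847 bytes given.
1 TiB = 1,099,511,627,776 bytes
965,864,172,476,847 / 1,099,511,627,776 = 878.448 TiB

878.448 TiB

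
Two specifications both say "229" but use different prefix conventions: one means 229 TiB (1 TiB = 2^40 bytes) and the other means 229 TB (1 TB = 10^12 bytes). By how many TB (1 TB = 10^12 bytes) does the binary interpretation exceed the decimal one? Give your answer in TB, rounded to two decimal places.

229 TiB = 229 × 1,099,511,627,776 = 251,788,162,760,704 bytes
229 TB = 229 × 1,000,000,000,000 = 229,000,000,000,000 bytes
difference = 22,788,162,760,704 bytes
22,788,162,760,704 / 1,000,000,000,000 = 22.79 TB

22.79 TB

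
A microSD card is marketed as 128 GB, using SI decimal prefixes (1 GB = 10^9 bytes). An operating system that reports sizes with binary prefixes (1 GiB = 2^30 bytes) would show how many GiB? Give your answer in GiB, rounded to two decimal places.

128 GB × 1,000,000,000 bytes/GB = 128,000,000,000 bytes
1 GiB = 1,073,741,824 bytes
128,000,000,000 / 1,073,741,824 = 119.21 GiB

119.21 GiB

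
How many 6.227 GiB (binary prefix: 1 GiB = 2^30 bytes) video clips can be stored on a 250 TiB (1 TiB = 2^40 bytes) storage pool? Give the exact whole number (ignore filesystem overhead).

Capacity: 250 TiB = 274,877,906,944,000 bytes
Per item: 6.227 GiB = 6,686,190,338.048 bytes
⌊274,877,906,944,000 / 6,686,190,338.048⌋ = 41,111

41,111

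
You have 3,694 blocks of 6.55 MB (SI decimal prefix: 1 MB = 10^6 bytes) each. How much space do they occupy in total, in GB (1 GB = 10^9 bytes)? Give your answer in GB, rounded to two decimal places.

24.20 GB

Total = 3,694 × 6.55 MB = 24195.7 MB
= 24195.7 × 1,000,000 bytes = 24,195,700,000 bytes
1 GB = 1,000,000,000 bytes
24,195,700,000 / 1,000,000,000 = 24.20 GB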